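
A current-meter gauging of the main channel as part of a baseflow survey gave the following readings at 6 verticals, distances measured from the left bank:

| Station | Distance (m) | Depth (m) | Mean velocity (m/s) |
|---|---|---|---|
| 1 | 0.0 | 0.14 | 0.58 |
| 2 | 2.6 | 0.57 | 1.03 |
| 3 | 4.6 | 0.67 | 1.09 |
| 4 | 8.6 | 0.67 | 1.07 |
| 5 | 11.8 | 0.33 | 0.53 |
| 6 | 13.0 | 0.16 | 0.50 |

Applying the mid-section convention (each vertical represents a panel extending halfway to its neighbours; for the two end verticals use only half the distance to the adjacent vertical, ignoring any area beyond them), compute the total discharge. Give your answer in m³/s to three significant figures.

w_1 = (2.6 − 0.0)/2 = 1.3 m; q_1 = 0.58 × 0.14 × 1.3 = 0.1056 m³/s
w_2 = (4.6 − 0.0)/2 = 2.3 m; q_2 = 1.03 × 0.57 × 2.3 = 1.350 m³/s
w_3 = (8.6 − 2.6)/2 = 3 m; q_3 = 1.09 × 0.67 × 3 = 2.191 m³/s
w_4 = (11.8 − 4.6)/2 = 3.6 m; q_4 = 1.07 × 0.67 × 3.6 = 2.581 m³/s
w_5 = (13.0 − 8.6)/2 = 2.2 m; q_5 = 0.53 × 0.33 × 2.2 = 0.3848 m³/s
w_6 = (13.0 − 11.8)/2 = 0.6 m; q_6 = 0.50 × 0.16 × 0.6 = 0.04800 m³/s
Q = Σ qᵢ = 6.660 m³/s

6.66 m³/s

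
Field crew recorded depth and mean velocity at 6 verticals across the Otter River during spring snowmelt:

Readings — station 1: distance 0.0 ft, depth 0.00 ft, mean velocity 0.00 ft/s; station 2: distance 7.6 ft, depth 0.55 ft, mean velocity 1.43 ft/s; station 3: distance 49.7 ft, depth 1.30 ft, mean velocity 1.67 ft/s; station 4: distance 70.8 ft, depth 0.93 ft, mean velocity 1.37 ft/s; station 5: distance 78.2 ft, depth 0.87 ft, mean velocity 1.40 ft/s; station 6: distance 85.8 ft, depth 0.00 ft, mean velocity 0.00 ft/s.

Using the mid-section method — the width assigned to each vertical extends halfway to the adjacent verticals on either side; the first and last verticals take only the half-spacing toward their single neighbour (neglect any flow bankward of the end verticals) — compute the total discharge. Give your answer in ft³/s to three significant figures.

w_2 = (49.7 − 0.0)/2 = 24.85 ft; q_2 = 1.43 × 0.55 × 24.85 = 19.54 ft³/s
w_3 = (70.8 − 7.6)/2 = 31.6 ft; q_3 = 1.67 × 1.30 × 31.6 = 68.60 ft³/s
w_4 = (78.2 − 49.7)/2 = 14.25 ft; q_4 = 1.37 × 0.93 × 14.25 = 18.16 ft³/s
w_5 = (85.8 − 70.8)/2 = 7.5 ft; q_5 = 1.40 × 0.87 × 7.5 = 9.135 ft³/s
Stations 1, 6 contribute zero (depth or velocity is 0).
Q = Σ qᵢ = 115.4 ft³/s

115 ft³/s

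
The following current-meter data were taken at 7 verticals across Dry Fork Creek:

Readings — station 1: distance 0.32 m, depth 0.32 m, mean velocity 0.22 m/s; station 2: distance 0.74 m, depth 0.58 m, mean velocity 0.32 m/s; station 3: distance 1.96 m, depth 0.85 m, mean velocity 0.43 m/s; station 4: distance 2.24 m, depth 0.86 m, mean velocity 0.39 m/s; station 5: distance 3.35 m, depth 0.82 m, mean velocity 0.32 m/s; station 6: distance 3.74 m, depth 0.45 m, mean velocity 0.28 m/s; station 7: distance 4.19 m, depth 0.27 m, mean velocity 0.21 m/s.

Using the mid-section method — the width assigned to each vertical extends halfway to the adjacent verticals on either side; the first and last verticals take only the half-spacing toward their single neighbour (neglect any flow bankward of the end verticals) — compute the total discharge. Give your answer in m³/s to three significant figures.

w_1 = (0.74 − 0.32)/2 = 0.21 m; q_1 = 0.22 × 0.32 × 0.21 = 0.01478 m³/s
w_2 = (1.96 − 0.32)/2 = 0.82 m; q_2 = 0.32 × 0.58 × 0.82 = 0.1522 m³/s
w_3 = (2.24 − 0.74)/2 = 0.75 m; q_3 = 0.43 × 0.85 × 0.75 = 0.2741 m³/s
w_4 = (3.35 − 1.96)/2 = 0.695 m; q_4 = 0.39 × 0.86 × 0.695 = 0.2331 m³/s
w_5 = (3.74 − 2.24)/2 = 0.75 m; q_5 = 0.32 × 0.82 × 0.75 = 0.1968 m³/s
w_6 = (4.19 − 3.35)/2 = 0.42 m; q_6 = 0.28 × 0.45 × 0.42 = 0.05292 m³/s
w_7 = (4.19 − 3.74)/2 = 0.225 m; q_7 = 0.21 × 0.27 × 0.225 = 0.01276 m³/s
Q = Σ qᵢ = 0.9367 m³/s

0.937 m³/s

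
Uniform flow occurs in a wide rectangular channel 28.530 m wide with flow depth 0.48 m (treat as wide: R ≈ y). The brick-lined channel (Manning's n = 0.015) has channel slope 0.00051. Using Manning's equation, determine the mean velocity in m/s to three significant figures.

0.923 m/s

A = b·y = 28.530 × 0.48 = 13.69 m²
Wide channel: R ≈ y = 0.48 m
Q = (1/n)·A·R^(2/3)·S^(1/2) = (1/0.015) × 13.69 × 0.4800^(2/3) × 0.00051^(1/2) = 12.64 m³/s
V = Q/A = 12.64/13.69 = 0.9230 m/s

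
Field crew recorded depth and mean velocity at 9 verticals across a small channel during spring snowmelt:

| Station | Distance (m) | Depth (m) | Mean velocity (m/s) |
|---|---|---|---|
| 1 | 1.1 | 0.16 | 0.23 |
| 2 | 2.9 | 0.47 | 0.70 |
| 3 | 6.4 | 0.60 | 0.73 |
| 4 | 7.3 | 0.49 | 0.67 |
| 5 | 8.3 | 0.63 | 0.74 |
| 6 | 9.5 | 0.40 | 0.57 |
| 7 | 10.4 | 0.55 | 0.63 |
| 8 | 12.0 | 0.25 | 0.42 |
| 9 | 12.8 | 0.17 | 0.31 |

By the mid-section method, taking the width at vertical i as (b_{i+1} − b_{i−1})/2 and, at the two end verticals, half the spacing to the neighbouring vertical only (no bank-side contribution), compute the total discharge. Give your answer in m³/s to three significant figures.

w_1 = (2.9 − 1.1)/2 = 0.9 m; q_1 = 0.23 × 0.16 × 0.9 = 0.03312 m³/s
w_2 = (6.4 − 1.1)/2 = 2.65 m; q_2 = 0.70 × 0.47 × 2.65 = 0.8719 m³/s
w_3 = (7.3 − 2.9)/2 = 2.2 m; q_3 = 0.73 × 0.60 × 2.2 = 0.9636 m³/s
w_4 = (8.3 − 6.4)/2 = 0.95 m; q_4 = 0.67 × 0.49 × 0.95 = 0.3119 m³/s
w_5 = (9.5 − 7.3)/2 = 1.1 m; q_5 = 0.74 × 0.63 × 1.1 = 0.5128 m³/s
w_6 = (10.4 − 8.3)/2 = 1.05 m; q_6 = 0.57 × 0.40 × 1.05 = 0.2394 m³/s
w_7 = (12.0 − 9.5)/2 = 1.25 m; q_7 = 0.63 × 0.55 × 1.25 = 0.4331 m³/s
w_8 = (12.8 − 10.4)/2 = 1.2 m; q_8 = 0.42 × 0.25 × 1.2 = 0.1260 m³/s
w_9 = (12.8 − 12.0)/2 = 0.4 m; q_9 = 0.31 × 0.17 × 0.4 = 0.02108 m³/s
Q = Σ qᵢ = 3.513 m³/s

3.51 m³/s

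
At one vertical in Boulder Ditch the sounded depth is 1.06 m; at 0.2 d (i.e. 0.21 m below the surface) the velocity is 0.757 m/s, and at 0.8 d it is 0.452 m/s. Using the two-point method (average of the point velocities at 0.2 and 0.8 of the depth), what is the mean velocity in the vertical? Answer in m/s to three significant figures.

0.605 m/s

v̄ = (0.757 + 0.452) / 2 = 0.6045 m/s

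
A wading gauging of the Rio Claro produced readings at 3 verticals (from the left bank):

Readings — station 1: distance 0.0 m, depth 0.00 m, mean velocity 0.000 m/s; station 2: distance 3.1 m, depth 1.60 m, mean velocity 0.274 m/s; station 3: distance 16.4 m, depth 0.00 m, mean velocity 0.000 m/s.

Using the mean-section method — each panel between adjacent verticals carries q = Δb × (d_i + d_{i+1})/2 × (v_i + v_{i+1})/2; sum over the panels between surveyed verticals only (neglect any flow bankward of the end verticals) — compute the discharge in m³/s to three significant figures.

Panel 1-2: Δb = 3.1 m, d̄ = (0.00+1.60)/2 = 0.8, v̄ = (0.000+0.274)/2 = 0.137 → q = 3.1×0.8×0.137 = 0.3398 m³/s
Panel 2-3: Δb = 13.3 m, d̄ = (1.60+0.00)/2 = 0.8, v̄ = (0.274+0.000)/2 = 0.137 → q = 13.3×0.8×0.137 = 1.458 m³/s
Q = Σ q = 1.797 m³/s

1.80 m³/s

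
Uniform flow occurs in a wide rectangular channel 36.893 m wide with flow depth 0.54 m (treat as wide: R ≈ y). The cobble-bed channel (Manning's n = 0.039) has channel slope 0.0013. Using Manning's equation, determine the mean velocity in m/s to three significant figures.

A = b·y = 36.893 × 0.54 = 19.92 m²
Wide channel: R ≈ y = 0.54 m
Q = (1/n)·A·R^(2/3)·S^(1/2) = (1/0.039) × 19.92 × 0.5400^(2/3) × 0.0013^(1/2) = 12.21 m³/s
V = Q/A = 12.21/19.92 = 0.6131 m/s

0.613 m/s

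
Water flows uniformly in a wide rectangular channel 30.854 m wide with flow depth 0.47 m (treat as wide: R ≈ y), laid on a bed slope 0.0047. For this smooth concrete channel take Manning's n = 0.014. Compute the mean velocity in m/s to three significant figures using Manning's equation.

2.96 m/s

A = b·y = 30.854 × 0.47 = 14.50 m²
Wide channel: R ≈ y = 0.47 m
Q = (1/n)·A·R^(2/3)·S^(1/2) = (1/0.014) × 14.50 × 0.4700^(2/3) × 0.0047^(1/2) = 42.93 m³/s
V = Q/A = 42.93/14.50 = 2.960 m/s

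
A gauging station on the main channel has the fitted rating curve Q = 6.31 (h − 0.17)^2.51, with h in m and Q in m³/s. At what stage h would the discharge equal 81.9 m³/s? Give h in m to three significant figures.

2.95 m

h − h₀ = (Q/C)^(1/b) = (81.9/6.31)^(1/2.51) = 2.777 m
h = 0.17 + 2.777 = 2.947 m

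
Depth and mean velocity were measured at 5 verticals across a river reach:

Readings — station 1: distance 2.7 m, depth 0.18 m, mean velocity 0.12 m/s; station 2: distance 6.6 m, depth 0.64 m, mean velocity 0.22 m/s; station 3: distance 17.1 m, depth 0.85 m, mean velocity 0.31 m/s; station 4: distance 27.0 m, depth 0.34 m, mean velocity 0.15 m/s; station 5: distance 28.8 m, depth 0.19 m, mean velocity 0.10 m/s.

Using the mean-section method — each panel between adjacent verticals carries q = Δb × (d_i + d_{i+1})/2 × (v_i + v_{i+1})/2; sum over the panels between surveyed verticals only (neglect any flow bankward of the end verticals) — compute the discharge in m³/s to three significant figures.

3.76 m³/s

Panel 1-2: Δb = 3.9 m, d̄ = (0.18+0.64)/2 = 0.41, v̄ = (0.12+0.22)/2 = 0.17 → q = 3.9×0.41×0.17 = 0.2718 m³/s
Panel 2-3: Δb = 10.5 m, d̄ = (0.64+0.85)/2 = 0.745, v̄ = (0.22+0.31)/2 = 0.265 → q = 10.5×0.745×0.265 = 2.073 m³/s
Panel 3-4: Δb = 9.9 m, d̄ = (0.85+0.34)/2 = 0.595, v̄ = (0.31+0.15)/2 = 0.23 → q = 9.9×0.595×0.23 = 1.355 m³/s
Panel 4-5: Δb = 1.8 m, d̄ = (0.34+0.19)/2 = 0.265, v̄ = (0.15+0.10)/2 = 0.125 → q = 1.8×0.265×0.125 = 0.05963 m³/s
Q = Σ q = 3.759 m³/s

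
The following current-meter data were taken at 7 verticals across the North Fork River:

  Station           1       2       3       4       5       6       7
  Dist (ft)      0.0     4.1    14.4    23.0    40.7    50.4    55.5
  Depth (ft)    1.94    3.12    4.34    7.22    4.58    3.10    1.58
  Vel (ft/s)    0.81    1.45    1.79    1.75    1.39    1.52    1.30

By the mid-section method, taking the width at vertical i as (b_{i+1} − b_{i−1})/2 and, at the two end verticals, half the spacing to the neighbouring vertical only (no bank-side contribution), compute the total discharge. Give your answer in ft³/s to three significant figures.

403 ft³/s

w_1 = (4.1 − 0.0)/2 = 2.05 ft; q_1 = 0.81 × 1.94 × 2.05 = 3.221 ft³/s
w_2 = (14.4 − 0.0)/2 = 7.2 ft; q_2 = 1.45 × 3.12 × 7.2 = 32.57 ft³/s
w_3 = (23.0 − 4.1)/2 = 9.45 ft; q_3 = 1.79 × 4.34 × 9.45 = 73.41 ft³/s
w_4 = (40.7 − 14.4)/2 = 13.15 ft; q_4 = 1.75 × 7.22 × 13.15 = 166.2 ft³/s
w_5 = (50.4 − 23.0)/2 = 13.7 ft; q_5 = 1.39 × 4.58 × 13.7 = 87.22 ft³/s
w_6 = (55.5 − 40.7)/2 = 7.4 ft; q_6 = 1.52 × 3.10 × 7.4 = 34.87 ft³/s
w_7 = (55.5 − 50.4)/2 = 2.55 ft; q_7 = 1.30 × 1.58 × 2.55 = 5.238 ft³/s
Q = Σ qᵢ = 402.7 ft³/s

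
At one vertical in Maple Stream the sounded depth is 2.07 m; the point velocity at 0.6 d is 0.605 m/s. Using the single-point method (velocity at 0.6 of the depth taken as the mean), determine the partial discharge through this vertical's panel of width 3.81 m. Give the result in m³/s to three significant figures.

4.77 m³/s

v̄ = v₀.₆ = 0.605 m/s
q = v̄ × d × w = 0.6050 × 2.07 × 3.81 = 4.771 m³/s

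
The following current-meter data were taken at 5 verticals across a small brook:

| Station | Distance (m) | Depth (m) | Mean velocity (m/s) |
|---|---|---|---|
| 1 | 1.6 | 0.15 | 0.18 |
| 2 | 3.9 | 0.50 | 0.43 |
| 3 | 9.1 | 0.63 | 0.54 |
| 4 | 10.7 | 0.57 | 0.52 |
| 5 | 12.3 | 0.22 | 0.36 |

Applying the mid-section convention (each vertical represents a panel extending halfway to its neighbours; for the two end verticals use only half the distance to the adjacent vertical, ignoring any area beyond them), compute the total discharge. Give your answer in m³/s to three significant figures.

2.53 m³/s

w_1 = (3.9 − 1.6)/2 = 1.15 m; q_1 = 0.18 × 0.15 × 1.15 = 0.03105 m³/s
w_2 = (9.1 − 1.6)/2 = 3.75 m; q_2 = 0.43 × 0.50 × 3.75 = 0.8063 m³/s
w_3 = (10.7 − 3.9)/2 = 3.4 m; q_3 = 0.54 × 0.63 × 3.4 = 1.157 m³/s
w_4 = (12.3 − 9.1)/2 = 1.6 m; q_4 = 0.52 × 0.57 × 1.6 = 0.4742 m³/s
w_5 = (12.3 − 10.7)/2 = 0.8 m; q_5 = 0.36 × 0.22 × 0.8 = 0.06336 m³/s
Q = Σ qᵢ = 2.532 m³/s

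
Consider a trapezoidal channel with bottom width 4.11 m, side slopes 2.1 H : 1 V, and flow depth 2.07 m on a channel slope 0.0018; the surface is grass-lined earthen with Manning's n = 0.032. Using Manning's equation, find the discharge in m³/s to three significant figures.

27.3 m³/s

A = (b + z·y)·y = (4.11 + 2.1×2.07)×2.07 = 17.51 m²
P = b + 2y√(1+z²) = 4.11 + 2×2.07×√(1+2.1²) = 13.74 m
R = A/P = 17.51/13.74 = 1.274 m
Q = (1/n)·A·R^(2/3)·S^(1/2) = (1/0.032) × 17.51 × 1.274^(2/3) × 0.0018^(1/2) = 27.28 m³/s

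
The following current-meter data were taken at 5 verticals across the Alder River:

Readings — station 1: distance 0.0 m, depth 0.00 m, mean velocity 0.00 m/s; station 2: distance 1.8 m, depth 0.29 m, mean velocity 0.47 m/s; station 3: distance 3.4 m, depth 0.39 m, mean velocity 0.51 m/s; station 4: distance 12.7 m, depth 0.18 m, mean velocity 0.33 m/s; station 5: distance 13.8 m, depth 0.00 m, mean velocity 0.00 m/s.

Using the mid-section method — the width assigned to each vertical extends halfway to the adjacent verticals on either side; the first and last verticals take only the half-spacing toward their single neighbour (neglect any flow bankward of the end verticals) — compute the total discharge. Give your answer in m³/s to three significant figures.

1.62 m³/s

w_2 = (3.4 − 0.0)/2 = 1.7 m; q_2 = 0.47 × 0.29 × 1.7 = 0.2317 m³/s
w_3 = (12.7 − 1.8)/2 = 5.45 m; q_3 = 0.51 × 0.39 × 5.45 = 1.084 m³/s
w_4 = (13.8 − 3.4)/2 = 5.2 m; q_4 = 0.33 × 0.18 × 5.2 = 0.3089 m³/s
Stations 1, 5 contribute zero (depth or velocity is 0).
Q = Σ qᵢ = 1.625 m³/s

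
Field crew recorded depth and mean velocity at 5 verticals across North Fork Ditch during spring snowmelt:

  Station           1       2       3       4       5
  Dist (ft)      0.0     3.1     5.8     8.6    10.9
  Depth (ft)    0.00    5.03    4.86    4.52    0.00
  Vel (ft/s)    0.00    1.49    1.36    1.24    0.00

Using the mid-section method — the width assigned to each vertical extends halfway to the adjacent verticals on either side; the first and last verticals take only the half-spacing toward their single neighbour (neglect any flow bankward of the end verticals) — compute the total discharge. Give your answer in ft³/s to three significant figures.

54.2 ft³/s

w_2 = (5.8 − 0.0)/2 = 2.9 ft; q_2 = 1.49 × 5.03 × 2.9 = 21.73 ft³/s
w_3 = (8.6 − 3.1)/2 = 2.75 ft; q_3 = 1.36 × 4.86 × 2.75 = 18.18 ft³/s
w_4 = (10.9 − 5.8)/2 = 2.55 ft; q_4 = 1.24 × 4.52 × 2.55 = 14.29 ft³/s
Stations 1, 5 contribute zero (depth or velocity is 0).
Q = Σ qᵢ = 54.20 ft³/s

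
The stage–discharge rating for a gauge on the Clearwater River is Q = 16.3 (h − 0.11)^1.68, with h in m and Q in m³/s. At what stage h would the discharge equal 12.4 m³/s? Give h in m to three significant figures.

h − h₀ = (Q/C)^(1/b) = (12.4/16.3)^(1/1.68) = 0.8498 m
h = 0.11 + 0.8498 = 0.9598 m

0.960 m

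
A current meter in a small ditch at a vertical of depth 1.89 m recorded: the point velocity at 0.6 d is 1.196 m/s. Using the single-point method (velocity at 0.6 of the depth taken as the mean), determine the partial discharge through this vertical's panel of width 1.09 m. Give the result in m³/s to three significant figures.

v̄ = v₀.₆ = 1.196 m/s
q = v̄ × d × w = 1.196 × 1.89 × 1.09 = 2.464 m³/s

2.46 m³/s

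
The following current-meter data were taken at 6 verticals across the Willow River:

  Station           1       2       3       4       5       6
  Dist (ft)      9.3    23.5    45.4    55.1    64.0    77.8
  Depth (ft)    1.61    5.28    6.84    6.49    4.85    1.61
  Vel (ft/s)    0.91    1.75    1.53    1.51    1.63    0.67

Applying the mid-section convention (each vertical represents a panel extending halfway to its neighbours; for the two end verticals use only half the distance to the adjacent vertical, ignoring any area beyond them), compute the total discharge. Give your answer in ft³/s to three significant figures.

531 ft³/s

w_1 = (23.5 − 9.3)/2 = 7.1 ft; q_1 = 0.91 × 1.61 × 7.1 = 10.40 ft³/s
w_2 = (45.4 − 9.3)/2 = 18.05 ft; q_2 = 1.75 × 5.28 × 18.05 = 166.8 ft³/s
w_3 = (55.1 − 23.5)/2 = 15.8 ft; q_3 = 1.53 × 6.84 × 15.8 = 165.4 ft³/s
w_4 = (64.0 − 45.4)/2 = 9.3 ft; q_4 = 1.51 × 6.49 × 9.3 = 91.14 ft³/s
w_5 = (77.8 − 55.1)/2 = 11.35 ft; q_5 = 1.63 × 4.85 × 11.35 = 89.73 ft³/s
w_6 = (77.8 − 64.0)/2 = 6.9 ft; q_6 = 0.67 × 1.61 × 6.9 = 7.443 ft³/s
Q = Σ qᵢ = 530.8 ft³/s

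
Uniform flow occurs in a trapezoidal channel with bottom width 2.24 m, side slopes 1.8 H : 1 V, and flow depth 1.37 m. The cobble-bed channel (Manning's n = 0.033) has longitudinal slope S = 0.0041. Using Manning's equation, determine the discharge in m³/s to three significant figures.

10.9 m³/s

A = (b + z·y)·y = (2.24 + 1.8×1.37)×1.37 = 6.447 m²
P = b + 2y√(1+z²) = 2.24 + 2×1.37×√(1+1.8²) = 7.882 m
R = A/P = 6.447/7.882 = 0.8180 m
Q = (1/n)·A·R^(2/3)·S^(1/2) = (1/0.033) × 6.447 × 0.8180^(2/3) × 0.0041^(1/2) = 10.94 m³/s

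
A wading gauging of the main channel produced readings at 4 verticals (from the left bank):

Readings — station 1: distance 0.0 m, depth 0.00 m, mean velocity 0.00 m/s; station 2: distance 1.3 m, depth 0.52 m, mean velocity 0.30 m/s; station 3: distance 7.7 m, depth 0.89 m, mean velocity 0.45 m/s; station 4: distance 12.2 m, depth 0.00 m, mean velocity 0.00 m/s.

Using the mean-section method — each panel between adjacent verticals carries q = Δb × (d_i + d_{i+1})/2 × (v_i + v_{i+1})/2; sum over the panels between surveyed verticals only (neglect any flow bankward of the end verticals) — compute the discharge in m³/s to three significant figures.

Panel 1-2: Δb = 1.3 m, d̄ = (0.00+0.52)/2 = 0.26, v̄ = (0.00+0.30)/2 = 0.15 → q = 1.3×0.26×0.15 = 0.05070 m³/s
Panel 2-3: Δb = 6.4 m, d̄ = (0.52+0.89)/2 = 0.705, v̄ = (0.30+0.45)/2 = 0.375 → q = 6.4×0.705×0.375 = 1.692 m³/s
Panel 3-4: Δb = 4.5 m, d̄ = (0.89+0.00)/2 = 0.445, v̄ = (0.45+0.00)/2 = 0.225 → q = 4.5×0.445×0.225 = 0.4506 m³/s
Q = Σ q = 2.193 m³/s

2.19 m³/s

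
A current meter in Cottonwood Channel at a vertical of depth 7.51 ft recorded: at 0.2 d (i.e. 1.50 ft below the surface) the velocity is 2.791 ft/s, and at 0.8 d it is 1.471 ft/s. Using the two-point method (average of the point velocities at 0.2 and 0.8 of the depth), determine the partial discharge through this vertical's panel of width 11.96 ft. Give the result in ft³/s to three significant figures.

191 ft³/s

v̄ = (2.791 + 1.471) / 2 = 2.131 ft/s
q = v̄ × d × w = 2.131 × 7.51 × 11.96 = 191.4 ft³/s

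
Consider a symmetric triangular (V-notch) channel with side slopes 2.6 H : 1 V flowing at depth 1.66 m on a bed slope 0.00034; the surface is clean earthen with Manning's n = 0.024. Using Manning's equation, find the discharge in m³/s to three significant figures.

A = z·y² = 2.6×1.66² = 7.165 m²
P = 2y√(1+z²) = 2×1.66×√(1+2.6²) = 9.248 m
R = A/P = 7.165/9.248 = 0.7747 m
Q = (1/n)·A·R^(2/3)·S^(1/2) = (1/0.024) × 7.165 × 0.7747^(2/3) × 0.00034^(1/2) = 4.643 m³/s

4.64 m³/s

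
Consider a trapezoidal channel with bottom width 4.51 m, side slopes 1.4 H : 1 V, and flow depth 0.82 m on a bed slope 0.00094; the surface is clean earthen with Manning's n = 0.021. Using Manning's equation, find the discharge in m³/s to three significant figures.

A = (b + z·y)·y = (4.51 + 1.4×0.82)×0.82 = 4.640 m²
P = b + 2y√(1+z²) = 4.51 + 2×0.82×√(1+1.4²) = 7.332 m
R = A/P = 4.640/7.332 = 0.6328 m
Q = (1/n)·A·R^(2/3)·S^(1/2) = (1/0.021) × 4.640 × 0.6328^(2/3) × 0.00094^(1/2) = 4.993 m³/s

4.99 m³/s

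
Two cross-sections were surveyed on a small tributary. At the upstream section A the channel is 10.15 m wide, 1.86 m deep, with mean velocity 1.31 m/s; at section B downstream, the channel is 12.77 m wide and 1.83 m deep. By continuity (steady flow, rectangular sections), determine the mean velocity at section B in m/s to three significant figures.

Q = A₁V₁ = (10.15×1.86) × 1.31 = 24.73 m³/s
A₂ = 12.77 × 1.83 = 23.37 m²
V₂ = Q/A₂ = 24.73/23.37 = 1.058 m/s

1.06 m/s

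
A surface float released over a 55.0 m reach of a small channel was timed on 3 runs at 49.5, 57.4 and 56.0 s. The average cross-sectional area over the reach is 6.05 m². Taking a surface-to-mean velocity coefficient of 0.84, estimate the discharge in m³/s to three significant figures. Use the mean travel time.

5.15 m³/s

t̄ = (49.5 + 57.4 + 56.0) / 3 = 54.3 s
v_surface = L / t̄ = 55.0 / 54.3 = 1.013 m/s
v_mean = 0.84 × 1.013 = 0.8508 m/s
Q = A × v_mean = 6.05 × 0.8508 = 5.148 m³/s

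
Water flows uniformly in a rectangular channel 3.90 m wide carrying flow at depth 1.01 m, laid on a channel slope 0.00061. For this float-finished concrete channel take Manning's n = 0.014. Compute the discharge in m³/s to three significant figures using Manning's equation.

A = b·y = 3.90 × 1.01 = 3.939 m²
P = b + 2y = 3.90 + 2×1.01 = 5.920 m
R = A/P = 3.939/5.920 = 0.6654 m
Q = (1/n)·A·R^(2/3)·S^(1/2) = (1/0.014) × 3.939 × 0.6654^(2/3) × 0.00061^(1/2) = 5.296 m³/s

5.30 m³/s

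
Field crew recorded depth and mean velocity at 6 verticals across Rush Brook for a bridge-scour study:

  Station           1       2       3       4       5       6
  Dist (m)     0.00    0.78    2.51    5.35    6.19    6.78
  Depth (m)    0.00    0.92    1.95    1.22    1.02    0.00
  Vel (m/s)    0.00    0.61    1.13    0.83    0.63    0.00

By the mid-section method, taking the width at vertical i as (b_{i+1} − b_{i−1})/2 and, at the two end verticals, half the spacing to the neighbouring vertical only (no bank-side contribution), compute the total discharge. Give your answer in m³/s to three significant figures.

w_2 = (2.51 − 0.00)/2 = 1.255 m; q_2 = 0.61 × 0.92 × 1.255 = 0.7043 m³/s
w_3 = (5.35 − 0.78)/2 = 2.285 m; q_3 = 1.13 × 1.95 × 2.285 = 5.035 m³/s
w_4 = (6.19 − 2.51)/2 = 1.84 m; q_4 = 0.83 × 1.22 × 1.84 = 1.863 m³/s
w_5 = (6.78 − 5.35)/2 = 0.715 m; q_5 = 0.63 × 1.02 × 0.715 = 0.4595 m³/s
Stations 1, 6 contribute zero (depth or velocity is 0).
Q = Σ qᵢ = 8.062 m³/s

8.06 m³/s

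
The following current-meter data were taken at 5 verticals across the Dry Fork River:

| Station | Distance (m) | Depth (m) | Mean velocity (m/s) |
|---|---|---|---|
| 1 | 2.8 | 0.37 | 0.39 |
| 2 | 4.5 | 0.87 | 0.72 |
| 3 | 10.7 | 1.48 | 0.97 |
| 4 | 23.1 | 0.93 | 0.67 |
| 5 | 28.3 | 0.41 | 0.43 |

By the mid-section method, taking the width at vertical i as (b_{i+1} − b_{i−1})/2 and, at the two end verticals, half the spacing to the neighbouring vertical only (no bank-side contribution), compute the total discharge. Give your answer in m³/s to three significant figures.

w_1 = (4.5 − 2.8)/2 = 0.85 m; q_1 = 0.39 × 0.37 × 0.85 = 0.1227 m³/s
w_2 = (10.7 − 2.8)/2 = 3.95 m; q_2 = 0.72 × 0.87 × 3.95 = 2.474 m³/s
w_3 = (23.1 − 4.5)/2 = 9.3 m; q_3 = 0.97 × 1.48 × 9.3 = 13.35 m³/s
w_4 = (28.3 − 10.7)/2 = 8.8 m; q_4 = 0.67 × 0.93 × 8.8 = 5.483 m³/s
w_5 = (28.3 − 23.1)/2 = 2.6 m; q_5 = 0.43 × 0.41 × 2.6 = 0.4584 m³/s
Q = Σ qᵢ = 21.89 m³/s

21.9 m³/s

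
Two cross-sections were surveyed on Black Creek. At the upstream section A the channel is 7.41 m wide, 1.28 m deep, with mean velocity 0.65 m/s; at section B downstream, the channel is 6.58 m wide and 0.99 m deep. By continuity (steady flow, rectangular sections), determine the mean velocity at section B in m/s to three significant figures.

0.946 m/s

Q = A₁V₁ = (7.41×1.28) × 0.65 = 6.165 m³/s
A₂ = 6.58 × 0.99 = 6.514 m²
V₂ = Q/A₂ = 6.165/6.514 = 0.9464 m/s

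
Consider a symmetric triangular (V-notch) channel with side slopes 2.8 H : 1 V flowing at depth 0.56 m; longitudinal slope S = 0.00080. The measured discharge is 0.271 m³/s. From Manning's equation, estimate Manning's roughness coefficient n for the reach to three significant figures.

A = z·y² = 2.8×0.56² = 0.8781 m²
P = 2y√(1+z²) = 2×0.56×√(1+2.8²) = 3.330 m
R = A/P = 0.8781/3.330 = 0.2637 m
n = (1/Q)·A·R^(2/3)·S^(1/2) = (1/0.271) × 0.8781 × 0.4112 × 0.02828 = 0.03769

0.0377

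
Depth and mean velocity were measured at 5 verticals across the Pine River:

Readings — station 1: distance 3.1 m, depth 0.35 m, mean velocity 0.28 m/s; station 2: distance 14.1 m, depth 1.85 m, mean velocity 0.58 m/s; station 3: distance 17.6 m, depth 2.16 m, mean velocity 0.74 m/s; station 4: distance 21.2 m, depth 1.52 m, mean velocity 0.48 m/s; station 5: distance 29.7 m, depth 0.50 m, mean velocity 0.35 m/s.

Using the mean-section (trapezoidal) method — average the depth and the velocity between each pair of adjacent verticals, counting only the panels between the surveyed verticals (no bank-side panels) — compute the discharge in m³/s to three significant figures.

17.4 m³/s

Panel 1-2: Δb = 11 m, d̄ = (0.35+1.85)/2 = 1.1, v̄ = (0.28+0.58)/2 = 0.43 → q = 11×1.1×0.43 = 5.203 m³/s
Panel 2-3: Δb = 3.5 m, d̄ = (1.85+2.16)/2 = 2.005, v̄ = (0.58+0.74)/2 = 0.66 → q = 3.5×2.005×0.66 = 4.632 m³/s
Panel 3-4: Δb = 3.6 m, d̄ = (2.16+1.52)/2 = 1.84, v̄ = (0.74+0.48)/2 = 0.61 → q = 3.6×1.84×0.61 = 4.041 m³/s
Panel 4-5: Δb = 8.5 m, d̄ = (1.52+0.50)/2 = 1.01, v̄ = (0.48+0.35)/2 = 0.415 → q = 8.5×1.01×0.415 = 3.563 m³/s
Q = Σ q = 17.44 m³/s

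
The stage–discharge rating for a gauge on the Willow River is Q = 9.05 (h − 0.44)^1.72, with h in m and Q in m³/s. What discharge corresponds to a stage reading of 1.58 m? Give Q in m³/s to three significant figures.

Q = 9.05 × (1.58 − 0.44)^1.72 = 9.05 × 1.14^1.72 = 11.34 m³/s

11.3 m³/s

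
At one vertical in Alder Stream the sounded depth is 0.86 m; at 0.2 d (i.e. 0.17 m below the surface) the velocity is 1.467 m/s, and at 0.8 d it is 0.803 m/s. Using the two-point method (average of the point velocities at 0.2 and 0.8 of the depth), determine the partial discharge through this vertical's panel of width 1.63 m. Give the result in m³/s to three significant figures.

v̄ = (1.467 + 0.803) / 2 = 1.135 m/s
q = v̄ × d × w = 1.135 × 0.86 × 1.63 = 1.591 m³/s

1.59 m³/s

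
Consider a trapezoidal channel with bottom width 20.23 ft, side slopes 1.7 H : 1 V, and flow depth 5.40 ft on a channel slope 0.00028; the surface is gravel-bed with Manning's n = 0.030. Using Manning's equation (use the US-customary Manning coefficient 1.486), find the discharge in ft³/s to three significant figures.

A = (b + z·y)·y = (20.23 + 1.7×5.40)×5.40 = 158.8 ft²
P = b + 2y√(1+z²) = 20.23 + 2×5.40×√(1+1.7²) = 41.53 ft
R = A/P = 158.8/41.53 = 3.824 ft
Q = (1.486/n)·A·R^(2/3)·S^(1/2) = (1.486/0.030) × 158.8 × 3.824^(2/3) × 0.00028^(1/2) = 321.9 ft³/s

322 ft³/s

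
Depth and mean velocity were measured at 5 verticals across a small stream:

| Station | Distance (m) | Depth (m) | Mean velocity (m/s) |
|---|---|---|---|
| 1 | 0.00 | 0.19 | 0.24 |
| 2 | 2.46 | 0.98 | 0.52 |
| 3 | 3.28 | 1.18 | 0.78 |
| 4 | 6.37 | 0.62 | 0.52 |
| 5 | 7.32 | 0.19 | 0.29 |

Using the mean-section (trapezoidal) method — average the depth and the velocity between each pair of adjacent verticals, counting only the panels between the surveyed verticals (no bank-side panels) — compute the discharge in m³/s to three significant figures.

3.09 m³/s

Panel 1-2: Δb = 2.46 m, d̄ = (0.19+0.98)/2 = 0.585, v̄ = (0.24+0.52)/2 = 0.38 → q = 2.46×0.585×0.38 = 0.5469 m³/s
Panel 2-3: Δb = 0.82 m, d̄ = (0.98+1.18)/2 = 1.08, v̄ = (0.52+0.78)/2 = 0.65 → q = 0.82×1.08×0.65 = 0.5756 m³/s
Panel 3-4: Δb = 3.09 m, d̄ = (1.18+0.62)/2 = 0.9, v̄ = (0.78+0.52)/2 = 0.65 → q = 3.09×0.9×0.65 = 1.808 m³/s
Panel 4-5: Δb = 0.95 m, d̄ = (0.62+0.19)/2 = 0.405, v̄ = (0.52+0.29)/2 = 0.405 → q = 0.95×0.405×0.405 = 0.1558 m³/s
Q = Σ q = 3.086 m³/s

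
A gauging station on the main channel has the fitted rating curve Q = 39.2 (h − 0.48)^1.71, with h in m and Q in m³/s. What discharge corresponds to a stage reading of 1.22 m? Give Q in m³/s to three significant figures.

23.4 m³/s

Q = 39.2 × (1.22 − 0.48)^1.71 = 39.2 × 0.74^1.71 = 23.42 m³/s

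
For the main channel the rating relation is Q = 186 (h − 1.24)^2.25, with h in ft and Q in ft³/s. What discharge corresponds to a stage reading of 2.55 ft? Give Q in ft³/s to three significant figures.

341 ft³/s

Q = 186 × (2.55 − 1.24)^2.25 = 186 × 1.31^2.25 = 341.5 ft³/s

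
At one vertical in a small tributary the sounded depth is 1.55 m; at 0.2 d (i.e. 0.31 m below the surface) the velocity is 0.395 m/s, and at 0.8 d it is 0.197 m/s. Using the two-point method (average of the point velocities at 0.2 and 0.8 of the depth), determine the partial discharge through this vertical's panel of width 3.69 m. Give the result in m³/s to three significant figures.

v̄ = (0.395 + 0.197) / 2 = 0.2960 m/s
q = v̄ × d × w = 0.2960 × 1.55 × 3.69 = 1.693 m³/s

1.69 m³/s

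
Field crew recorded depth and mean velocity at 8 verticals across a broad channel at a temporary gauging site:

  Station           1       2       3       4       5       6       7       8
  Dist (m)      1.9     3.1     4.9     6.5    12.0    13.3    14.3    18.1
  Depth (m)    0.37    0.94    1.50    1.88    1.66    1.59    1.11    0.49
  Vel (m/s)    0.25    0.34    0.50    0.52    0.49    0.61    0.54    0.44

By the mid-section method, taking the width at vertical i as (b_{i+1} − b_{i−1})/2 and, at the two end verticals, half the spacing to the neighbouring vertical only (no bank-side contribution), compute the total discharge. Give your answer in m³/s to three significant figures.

w_1 = (3.1 − 1.9)/2 = 0.6 m; q_1 = 0.25 × 0.37 × 0.6 = 0.05550 m³/s
w_2 = (4.9 − 1.9)/2 = 1.5 m; q_2 = 0.34 × 0.94 × 1.5 = 0.4794 m³/s
w_3 = (6.5 − 3.1)/2 = 1.7 m; q_3 = 0.50 × 1.50 × 1.7 = 1.275 m³/s
w_4 = (12.0 − 4.9)/2 = 3.55 m; q_4 = 0.52 × 1.88 × 3.55 = 3.470 m³/s
w_5 = (13.3 − 6.5)/2 = 3.4 m; q_5 = 0.49 × 1.66 × 3.4 = 2.766 m³/s
w_6 = (14.3 − 12.0)/2 = 1.15 m; q_6 = 0.61 × 1.59 × 1.15 = 1.115 m³/s
w_7 = (18.1 − 13.3)/2 = 2.4 m; q_7 = 0.54 × 1.11 × 2.4 = 1.439 m³/s
w_8 = (18.1 − 14.3)/2 = 1.9 m; q_8 = 0.44 × 0.49 × 1.9 = 0.4096 m³/s
Q = Σ qᵢ = 11.01 m³/s

11.0 m³/s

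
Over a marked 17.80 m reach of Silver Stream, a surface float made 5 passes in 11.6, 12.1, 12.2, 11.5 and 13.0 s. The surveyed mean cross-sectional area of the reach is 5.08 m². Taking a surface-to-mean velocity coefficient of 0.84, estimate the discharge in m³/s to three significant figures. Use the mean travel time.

6.29 m³/s

t̄ = (11.6 + 12.1 + 12.2 + 11.5 + 13.0) / 5 = 12.08 s
v_surface = L / t̄ = 17.80 / 12.08 = 1.474 m/s
v_mean = 0.84 × 1.474 = 1.238 m/s
Q = A × v_mean = 5.08 × 1.238 = 6.288 m³/s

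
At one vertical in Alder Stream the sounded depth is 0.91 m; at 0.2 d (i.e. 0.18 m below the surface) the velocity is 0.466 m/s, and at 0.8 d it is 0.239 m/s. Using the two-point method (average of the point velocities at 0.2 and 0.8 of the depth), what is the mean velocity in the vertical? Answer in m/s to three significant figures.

v̄ = (0.466 + 0.239) / 2 = 0.3525 m/s

0.353 m/s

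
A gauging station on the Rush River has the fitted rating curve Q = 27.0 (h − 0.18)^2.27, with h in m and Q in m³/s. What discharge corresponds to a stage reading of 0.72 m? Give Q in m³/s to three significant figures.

Q = 27.0 × (0.72 − 0.18)^2.27 = 27.0 × 0.54^2.27 = 6.666 m³/s

6.67 m³/s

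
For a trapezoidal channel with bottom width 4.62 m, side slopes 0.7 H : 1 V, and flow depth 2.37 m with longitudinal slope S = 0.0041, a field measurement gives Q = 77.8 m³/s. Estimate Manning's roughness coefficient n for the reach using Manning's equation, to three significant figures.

A = (b + z·y)·y = (4.62 + 0.7×2.37)×2.37 = 14.88 m²
P = b + 2y√(1+z²) = 4.62 + 2×2.37×√(1+0.7²) = 10.41 m
R = A/P = 14.88/10.41 = 1.430 m
n = (1/Q)·A·R^(2/3)·S^(1/2) = (1/77.8) × 14.88 × 1.269 × 0.06403 = 0.01555

0.0155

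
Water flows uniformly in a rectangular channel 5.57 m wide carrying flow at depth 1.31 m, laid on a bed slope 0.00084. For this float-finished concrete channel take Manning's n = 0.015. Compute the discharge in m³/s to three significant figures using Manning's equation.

A = b·y = 5.57 × 1.31 = 7.297 m²
P = b + 2y = 5.57 + 2×1.31 = 8.190 m
R = A/P = 7.297/8.190 = 0.8909 m
Q = (1/n)·A·R^(2/3)·S^(1/2) = (1/0.015) × 7.297 × 0.8909^(2/3) × 0.00084^(1/2) = 13.05 m³/s

13.1 m³/s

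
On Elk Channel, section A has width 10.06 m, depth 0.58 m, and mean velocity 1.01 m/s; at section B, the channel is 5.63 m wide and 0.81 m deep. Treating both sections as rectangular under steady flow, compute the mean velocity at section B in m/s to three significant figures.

1.29 m/s

Q = A₁V₁ = (10.06×0.58) × 1.01 = 5.893 m³/s
A₂ = 5.63 × 0.81 = 4.560 m²
V₂ = Q/A₂ = 5.893/4.560 = 1.292 m/s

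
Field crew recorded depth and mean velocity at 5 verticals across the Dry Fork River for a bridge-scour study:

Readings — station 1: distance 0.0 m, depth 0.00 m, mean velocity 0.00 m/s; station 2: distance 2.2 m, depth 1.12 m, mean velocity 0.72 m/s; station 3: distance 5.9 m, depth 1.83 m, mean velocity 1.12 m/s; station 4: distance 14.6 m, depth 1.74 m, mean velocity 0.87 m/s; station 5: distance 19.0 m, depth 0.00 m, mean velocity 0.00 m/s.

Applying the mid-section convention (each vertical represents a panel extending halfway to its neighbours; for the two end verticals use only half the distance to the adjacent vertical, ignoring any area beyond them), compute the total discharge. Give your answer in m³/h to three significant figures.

90000 m³/h

w_2 = (5.9 − 0.0)/2 = 2.95 m; q_2 = 0.72 × 1.12 × 2.95 = 2.379 m³/s
w_3 = (14.6 − 2.2)/2 = 6.2 m; q_3 = 1.12 × 1.83 × 6.2 = 12.71 m³/s
w_4 = (19.0 − 5.9)/2 = 6.55 m; q_4 = 0.87 × 1.74 × 6.55 = 9.915 m³/s
Stations 1, 5 contribute zero (depth or velocity is 0).
Q = Σ qᵢ = 25.00 m³/s
= 25.00 × 3600 = 90010 m³/h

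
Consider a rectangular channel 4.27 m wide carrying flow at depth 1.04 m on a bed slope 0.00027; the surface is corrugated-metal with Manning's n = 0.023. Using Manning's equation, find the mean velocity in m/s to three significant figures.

A = b·y = 4.27 × 1.04 = 4.441 m²
P = b + 2y = 4.27 + 2×1.04 = 6.350 m
R = A/P = 4.441/6.350 = 0.6993 m
Q = (1/n)·A·R^(2/3)·S^(1/2) = (1/0.023) × 4.441 × 0.6993^(2/3) × 0.00027^(1/2) = 2.500 m³/s
V = Q/A = 2.500/4.441 = 0.5629 m/s

0.563 m/s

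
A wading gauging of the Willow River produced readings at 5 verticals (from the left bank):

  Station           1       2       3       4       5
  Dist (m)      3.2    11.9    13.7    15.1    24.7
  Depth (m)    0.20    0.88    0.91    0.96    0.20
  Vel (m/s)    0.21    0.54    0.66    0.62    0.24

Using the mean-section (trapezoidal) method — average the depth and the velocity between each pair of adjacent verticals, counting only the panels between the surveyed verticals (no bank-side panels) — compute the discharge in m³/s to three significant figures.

5.96 m³/s

Panel 1-2: Δb = 8.7 m, d̄ = (0.20+0.88)/2 = 0.54, v̄ = (0.21+0.54)/2 = 0.375 → q = 8.7×0.54×0.375 = 1.762 m³/s
Panel 2-3: Δb = 1.8 m, d̄ = (0.88+0.91)/2 = 0.895, v̄ = (0.54+0.66)/2 = 0.6 → q = 1.8×0.895×0.6 = 0.9666 m³/s
Panel 3-4: Δb = 1.4 m, d̄ = (0.91+0.96)/2 = 0.935, v̄ = (0.66+0.62)/2 = 0.64 → q = 1.4×0.935×0.64 = 0.8378 m³/s
Panel 4-5: Δb = 9.6 m, d̄ = (0.96+0.20)/2 = 0.58, v̄ = (0.62+0.24)/2 = 0.43 → q = 9.6×0.58×0.43 = 2.394 m³/s
Q = Σ q = 5.960 m³/s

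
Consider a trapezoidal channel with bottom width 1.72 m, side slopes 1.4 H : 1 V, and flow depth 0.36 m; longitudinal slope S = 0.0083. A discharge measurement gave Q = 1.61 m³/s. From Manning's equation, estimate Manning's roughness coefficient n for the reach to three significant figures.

A = (b + z·y)·y = (1.72 + 1.4×0.36)×0.36 = 0.8006 m²
P = b + 2y√(1+z²) = 1.72 + 2×0.36×√(1+1.4²) = 2.959 m
R = A/P = 0.8006/2.959 = 0.2706 m
n = (1/Q)·A·R^(2/3)·S^(1/2) = (1/1.61) × 0.8006 × 0.4184 × 0.09110 = 0.01895

0.0190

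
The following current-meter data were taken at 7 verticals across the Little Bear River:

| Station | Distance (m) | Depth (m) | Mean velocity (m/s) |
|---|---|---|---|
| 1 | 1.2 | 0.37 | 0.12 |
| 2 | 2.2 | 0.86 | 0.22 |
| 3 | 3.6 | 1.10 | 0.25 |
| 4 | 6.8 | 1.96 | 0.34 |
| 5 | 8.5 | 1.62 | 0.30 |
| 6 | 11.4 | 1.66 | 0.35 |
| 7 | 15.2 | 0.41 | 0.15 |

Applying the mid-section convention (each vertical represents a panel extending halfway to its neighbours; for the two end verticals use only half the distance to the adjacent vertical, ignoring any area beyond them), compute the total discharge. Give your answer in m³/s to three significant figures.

5.70 m³/s

w_1 = (2.2 − 1.2)/2 = 0.5 m; q_1 = 0.12 × 0.37 × 0.5 = 0.02220 m³/s
w_2 = (3.6 − 1.2)/2 = 1.2 m; q_2 = 0.22 × 0.86 × 1.2 = 0.2270 m³/s
w_3 = (6.8 − 2.2)/2 = 2.3 m; q_3 = 0.25 × 1.10 × 2.3 = 0.6325 m³/s
w_4 = (8.5 − 3.6)/2 = 2.45 m; q_4 = 0.34 × 1.96 × 2.45 = 1.633 m³/s
w_5 = (11.4 − 6.8)/2 = 2.3 m; q_5 = 0.30 × 1.62 × 2.3 = 1.118 m³/s
w_6 = (15.2 − 8.5)/2 = 3.35 m; q_6 = 0.35 × 1.66 × 3.35 = 1.946 m³/s
w_7 = (15.2 − 11.4)/2 = 1.9 m; q_7 = 0.15 × 0.41 × 1.9 = 0.1169 m³/s
Q = Σ qᵢ = 5.695 m³/s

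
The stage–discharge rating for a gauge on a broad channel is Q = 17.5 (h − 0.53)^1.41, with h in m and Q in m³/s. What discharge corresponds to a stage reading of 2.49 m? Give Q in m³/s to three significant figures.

Q = 17.5 × (2.49 − 0.53)^1.41 = 17.5 × 1.96^1.41 = 45.20 m³/s

45.2 m³/s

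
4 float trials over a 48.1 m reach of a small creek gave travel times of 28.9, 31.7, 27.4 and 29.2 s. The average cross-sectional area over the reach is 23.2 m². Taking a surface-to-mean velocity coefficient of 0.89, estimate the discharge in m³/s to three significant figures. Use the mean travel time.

33.9 m³/s

t̄ = (28.9 + 31.7 + 27.4 + 29.2) / 4 = 29.3 s
v_surface = L / t̄ = 48.1 / 29.3 = 1.642 m/s
v_mean = 0.89 × 1.642 = 1.461 m/s
Q = A × v_mean = 23.2 × 1.461 = 33.90 m³/s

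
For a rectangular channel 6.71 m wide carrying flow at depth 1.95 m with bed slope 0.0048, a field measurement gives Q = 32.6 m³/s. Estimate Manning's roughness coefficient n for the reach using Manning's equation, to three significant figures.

A = b·y = 6.71 × 1.95 = 13.08 m²
P = b + 2y = 6.71 + 2×1.95 = 10.61 m
R = A/P = 13.08/10.61 = 1.233 m
n = (1/Q)·A·R^(2/3)·S^(1/2) = (1/32.6) × 13.08 × 1.150 × 0.06928 = 0.03198

0.0320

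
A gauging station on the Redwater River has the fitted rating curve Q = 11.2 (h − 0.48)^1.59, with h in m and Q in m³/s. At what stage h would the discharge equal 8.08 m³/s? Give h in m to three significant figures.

h − h₀ = (Q/C)^(1/b) = (8.08/11.2)^(1/1.59) = 0.8144 m
h = 0.48 + 0.8144 = 1.294 m

1.29 m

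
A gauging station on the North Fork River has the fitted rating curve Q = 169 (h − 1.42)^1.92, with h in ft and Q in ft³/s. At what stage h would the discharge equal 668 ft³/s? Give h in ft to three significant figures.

3.47 ft

h − h₀ = (Q/C)^(1/b) = (668/169)^(1/1.92) = 2.046 ft
h = 1.42 + 2.046 = 3.466 ft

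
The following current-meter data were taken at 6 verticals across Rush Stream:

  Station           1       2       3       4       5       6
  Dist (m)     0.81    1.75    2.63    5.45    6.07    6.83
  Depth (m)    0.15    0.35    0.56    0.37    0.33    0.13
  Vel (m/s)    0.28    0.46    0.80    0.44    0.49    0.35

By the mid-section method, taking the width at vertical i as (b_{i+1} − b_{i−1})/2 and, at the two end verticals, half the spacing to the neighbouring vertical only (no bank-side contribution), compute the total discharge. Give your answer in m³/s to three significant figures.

w_1 = (1.75 − 0.81)/2 = 0.47 m; q_1 = 0.28 × 0.15 × 0.47 = 0.01974 m³/s
w_2 = (2.63 − 0.81)/2 = 0.91 m; q_2 = 0.46 × 0.35 × 0.91 = 0.1465 m³/s
w_3 = (5.45 − 1.75)/2 = 1.85 m; q_3 = 0.80 × 0.56 × 1.85 = 0.8288 m³/s
w_4 = (6.07 − 2.63)/2 = 1.72 m; q_4 = 0.44 × 0.37 × 1.72 = 0.2800 m³/s
w_5 = (6.83 − 5.45)/2 = 0.69 m; q_5 = 0.49 × 0.33 × 0.69 = 0.1116 m³/s
w_6 = (6.83 − 6.07)/2 = 0.38 m; q_6 = 0.35 × 0.13 × 0.38 = 0.01729 m³/s
Q = Σ qᵢ = 1.404 m³/s

1.40 m³/s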